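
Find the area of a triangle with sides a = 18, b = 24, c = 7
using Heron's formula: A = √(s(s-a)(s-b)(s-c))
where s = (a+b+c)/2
s = (18 + 24 + 7)/2 = 49/2 = 24.5
s − a = 6.5, s − b = 0.5, s − c = 17.5
s(s−a)(s−b)(s−c) = 24.5·6.5·0.5·17.5 = 1393.4375
Area = √1393.4375 ≈ 37.3288

s = 24.5, Area = 37.33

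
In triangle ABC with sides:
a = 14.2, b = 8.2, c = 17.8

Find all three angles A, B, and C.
Law of cosines for each angle (a² = 201.64, b² = 67.24, c² = 316.84):
cos(A) = (b² + c² − a²)/(2bc) = (67.24 + 316.84 − 201.64)/(2·8.2·17.8) = 182.44/291.92 ≈ 0.624966  ⇒  A ≈ 51.3203°
cos(B) = (a² + c² − b²)/(2ac) = (201.64 + 316.84 − 67.24)/(2·14.2·17.8) = 451.24/505.52 ≈ 0.892625  ⇒  B ≈ 26.795°
cos(C) = (a² + b² − c²)/(2ab) = (201.64 + 67.24 − 316.84)/(2·14.2·8.2) = -47.96/232.88 ≈ -0.205943  ⇒  C ≈ 101.885°
Check: A + B + C ≈ 180°

A = 51.32°, B = 26.79°, C = 101.9°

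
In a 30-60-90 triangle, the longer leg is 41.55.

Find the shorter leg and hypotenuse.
In a 30-60-90 triangle the sides are in ratio 1 : √3 : 2, so short leg = long leg/√3 and hypotenuse = 2·(short leg).
Short leg = 41.55/√3 ≈ 41.55/1.73205 ≈ 23.9889
Hypotenuse = 2·23.9889 ≈ 47.9778

Short leg = 23.99, Hypotenuse = 47.98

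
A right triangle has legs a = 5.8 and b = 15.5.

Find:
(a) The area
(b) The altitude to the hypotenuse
(a) The legs are perpendicular, so Area = ½·a·b = ½·5.8·15.5 = ½·89.9 = 44.95
(b) Hypotenuse c = √(a² + b²) = √(33.64 + 240.25) = √273.89 ≈ 16.5496
    Area = ½·c·h_c  ⇒  h_c = 2·Area/c = 89.9/16.5496 ≈ 5.43215

Area = 44.95, h_c = 5.432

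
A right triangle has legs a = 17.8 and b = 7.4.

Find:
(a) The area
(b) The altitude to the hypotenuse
(a) The legs are perpendicular, so Area = ½·a·b = ½·17.8·7.4 = ½·131.72 = 65.86
(b) Hypotenuse c = √(a² + b²) = √(316.84 + 54.76) = √371.6 ≈ 19.2769
    Area = ½·c·h_c  ⇒  h_c = 2·Area/c = 131.72/19.2769 ≈ 6.83304

Area = 65.86, h_c = 6.833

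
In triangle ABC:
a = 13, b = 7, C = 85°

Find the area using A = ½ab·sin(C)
A = ½·a·b·sin(C) = ½·13·7·sin(85°)
sin(85°) ≈ 0.996195
A ≈ ½·91·0.996195 = 45.5·0.996195 ≈ 45.3269

Area = 45.33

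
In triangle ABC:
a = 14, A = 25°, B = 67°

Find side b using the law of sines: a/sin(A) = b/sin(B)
a/sin(A) = b/sin(B)  ⇒  b = a·sin(B)/sin(A) = 14·sin(67°)/sin(25°)
sin(67°) ≈ 0.920505, sin(25°) ≈ 0.422618
b ≈ 14·0.920505/0.422618 ≈ 12.8871/0.422618 ≈ 30.4934

b = 30.49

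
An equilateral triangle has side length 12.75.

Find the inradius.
r = Area/s with s the semi-perimeter.
Area = (√3/4)·12.75² = (√3/4)·162.5625 ≈ 0.433013·162.5625 ≈ 70.3916
s = 3·12.75/2 = 19.125
r ≈ 70.3916/19.125 ≈ 3.68061
(Equivalently r = side/(2√3) = 12.75/3.4641 ≈ 3.68061.)

r = 3.681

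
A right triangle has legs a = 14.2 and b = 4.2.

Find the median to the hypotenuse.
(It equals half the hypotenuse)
Hypotenuse c = √(a² + b²) = √(201.64 + 17.64) = √219.28 ≈ 14.8081
Median to hypotenuse = c/2 ≈ 14.8081/2 ≈ 7.40405

Median = 7.404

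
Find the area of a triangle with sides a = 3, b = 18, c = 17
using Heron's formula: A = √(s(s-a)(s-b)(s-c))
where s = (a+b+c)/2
s = (3 + 18 + 17)/2 = 38/2 = 19
s − a = 16, s − b = 1, s − c = 2
s(s−a)(s−b)(s−c) = 19·16·1·2 = 608
Area = √608 ≈ 24.6577

s = 19.0, Area = 24.66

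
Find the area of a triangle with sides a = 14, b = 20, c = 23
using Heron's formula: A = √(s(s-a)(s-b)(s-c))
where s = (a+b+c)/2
s = (14 + 20 + 23)/2 = 57/2 = 28.5
s − a = 14.5, s − b = 8.5, s − c = 5.5
s(s−a)(s−b)(s−c) = 28.5·14.5·8.5·5.5 = 19319.4375
Area = √19319.4375 ≈ 138.994

s = 28.5, Area = 139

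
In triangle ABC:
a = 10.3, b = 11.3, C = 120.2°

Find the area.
Two sides and the included angle (SAS): A = ½·a·b·sin(C) = ½·10.3·11.3·sin(120.2°)
sin(120.2°) ≈ 0.864275
A ≈ ½·116.39·0.864275 = 58.195·0.864275 ≈ 50.2965

Area = 50.3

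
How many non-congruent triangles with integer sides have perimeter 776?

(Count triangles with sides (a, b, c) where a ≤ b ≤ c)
Let a ≤ b ≤ c with a + b + c = 776. The only binding inequality is a + b > c, i.e. 776 − c > c, so c < 776/2; and c ≥ 776/3 since c is the largest side.
So 259 ≤ c ≤ 387. For each c, b runs from ⌈(776 − c)/2⌉ up to c (then a = 776 − b − c satisfies 1 ≤ a ≤ b automatically), giving c − ⌈(776 − c)/2⌉ + 1 choices.
Summing over c: 1 + 3 + 4 + 6 + … + 192 + 193  (129 terms, c = 259, …, 387) = 12545
Check (closed form: nearest integer to p²/48 for even p, (p+3)²/48 for odd p): 776²/48 = 602176/48 ≈ 12545.33 → 12545

12545 triangles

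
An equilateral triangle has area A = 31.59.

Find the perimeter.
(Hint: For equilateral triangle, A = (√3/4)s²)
A = (√3/4)s²  ⇒  s² = 4A/√3 = 4·31.59/√3 = 126.36/1.73205 ≈ 72.954
s ≈ √72.954 ≈ 8.54131
Perimeter = 3s ≈ 3·8.54131 ≈ 25.6239

Perimeter = 25.62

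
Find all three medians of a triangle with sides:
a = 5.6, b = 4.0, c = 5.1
Median formula: m_a = ½√(2b² + 2c² − a²) (and cyclically). a² = 31.36, b² = 16, c² = 26.01.
m_a = ½√(2·16 + 2·26.01 − 31.36) = ½√52.66 ≈ ½·7.25672 ≈ 3.62836
m_b = ½√(2·31.36 + 2·26.01 − 16) = ½√98.74 ≈ ½·9.9368 ≈ 4.9684
m_c = ½√(2·31.36 + 2·16 − 26.01) = ½√68.71 ≈ ½·8.28915 ≈ 4.14457

m_a = 3.628, m_b = 4.968, m_c = 4.145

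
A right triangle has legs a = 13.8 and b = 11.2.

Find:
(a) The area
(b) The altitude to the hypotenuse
(a) The legs are perpendicular, so Area = ½·a·b = ½·13.8·11.2 = ½·154.56 = 77.28
(b) Hypotenuse c = √(a² + b²) = √(190.44 + 125.44) = √315.88 ≈ 17.773
    Area = ½·c·h_c  ⇒  h_c = 2·Area/c = 154.56/17.773 ≈ 8.69633

Area = 77.28, h_c = 8.696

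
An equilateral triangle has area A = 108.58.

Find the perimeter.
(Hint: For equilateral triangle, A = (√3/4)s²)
A = (√3/4)s²  ⇒  s² = 4A/√3 = 4·108.58/√3 = 434.32/1.73205 ≈ 250.755
s ≈ √250.755 ≈ 15.8352
Perimeter = 3s ≈ 3·15.8352 ≈ 47.5057

Perimeter = 47.51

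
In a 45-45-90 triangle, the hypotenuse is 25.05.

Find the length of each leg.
In a 45-45-90 triangle hypotenuse = leg·√2, so leg = hypotenuse/√2.
Leg = 25.05/√2 ≈ 25.05/1.41421 ≈ 17.713

Each leg = 17.71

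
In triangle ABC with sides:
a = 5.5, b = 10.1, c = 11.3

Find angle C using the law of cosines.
c² = a² + b² − 2ab·cos(C)  ⇒  cos(C) = (a² + b² − c²)/(2ab)
cos(C) = (5.5² + 10.1² − 11.3²)/(2·5.5·10.1) = (30.25 + 102.01 − 127.69)/111.1 = 4.57/111.1 ≈ 0.0411341
C = arccos(0.0411341) ≈ 87.6425°

C = 87.64°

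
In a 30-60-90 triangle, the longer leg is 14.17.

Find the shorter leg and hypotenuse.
In a 30-60-90 triangle the sides are in ratio 1 : √3 : 2, so short leg = long leg/√3 and hypotenuse = 2·(short leg).
Short leg = 14.17/√3 ≈ 14.17/1.73205 ≈ 8.18105
Hypotenuse = 2·8.18105 ≈ 16.3621

Short leg = 8.181, Hypotenuse = 16.36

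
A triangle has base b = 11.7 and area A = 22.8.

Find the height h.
A = ½·b·h  ⇒  h = 2A/b = 2·22.8/11.7 = 45.6/11.7 ≈ 3.89744

h = 3.897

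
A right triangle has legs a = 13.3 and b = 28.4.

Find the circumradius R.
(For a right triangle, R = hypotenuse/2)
Hypotenuse c = √(a² + b²) = √(176.89 + 806.56) = √983.45 ≈ 31.36
R = c/2 ≈ 31.36/2 ≈ 15.68

R = 15.68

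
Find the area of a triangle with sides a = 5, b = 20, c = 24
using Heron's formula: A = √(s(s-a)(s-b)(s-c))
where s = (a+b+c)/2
s = (5 + 20 + 24)/2 = 49/2 = 24.5
s − a = 19.5, s − b = 4.5, s − c = 0.5
s(s−a)(s−b)(s−c) = 24.5·19.5·4.5·0.5 = 1074.9375
Area = √1074.9375 ≈ 32.7862

s = 24.5, Area = 32.79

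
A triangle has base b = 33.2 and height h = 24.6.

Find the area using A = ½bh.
A = ½·b·h = ½·33.2·24.6 = ½·816.72 = 408.36

Area = 408.36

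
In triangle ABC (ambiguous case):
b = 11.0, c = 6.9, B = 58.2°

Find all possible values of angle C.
b/sin(B) = c/sin(C)  ⇒  sin(C) = c·sin(B)/b = 6.9·sin(58.2°)/11.0
sin(58.2°) ≈ 0.849893
sin(C) ≈ 6.9·0.849893/11.0 ≈ 5.86426/11.0 ≈ 0.533115
Candidate 1: C₁ = arcsin(0.533115) ≈ 32.2161°  →  A = 180° − 58.2° − 32.2161° ≈ 89.5839° > 0, valid
Candidate 2: C₂ = 180° − C₁ ≈ 147.784°  →  A = 180° − 58.2° − 147.784° ≈ -25.9839° ≤ 0, not a valid triangle

C = 32.22° (one solution)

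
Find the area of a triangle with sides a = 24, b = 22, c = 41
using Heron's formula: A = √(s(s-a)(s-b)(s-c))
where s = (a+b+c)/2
s = (24 + 22 + 41)/2 = 87/2 = 43.5
s − a = 19.5, s − b = 21.5, s − c = 2.5
s(s−a)(s−b)(s−c) = 43.5·19.5·21.5·2.5 = 45593.4375
Area = √45593.4375 ≈ 213.526

s = 43.5, Area = 213.5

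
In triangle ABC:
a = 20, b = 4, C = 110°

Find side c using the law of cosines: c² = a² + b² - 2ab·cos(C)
c² = 20² + 4² − 2·20·4·cos(110°)
cos(110°) ≈ -0.34202
c² ≈ 400 + 16 − 160·(-0.34202) ≈ 416 + 54.7232 ≈ 470.723
c ≈ √470.723 ≈ 21.6962

c = 21.7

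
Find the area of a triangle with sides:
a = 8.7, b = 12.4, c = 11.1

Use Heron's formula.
s = (8.7 + 12.4 + 11.1)/2 = 32.2/2 = 16.1
s − a = 7.4, s − b = 3.7, s − c = 5
s(s−a)(s−b)(s−c) = 16.1·7.4·3.7·5 ≈ 2204.09
Area = √2204.09 ≈ 46.9477

Area = 46.95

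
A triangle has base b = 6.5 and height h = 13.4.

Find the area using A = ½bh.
A = ½·b·h = ½·6.5·13.4 = ½·87.1 = 43.55

Area = 43.55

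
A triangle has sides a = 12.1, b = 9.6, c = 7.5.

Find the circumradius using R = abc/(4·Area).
First find the area with Heron's formula.
s = (12.1 + 9.6 + 7.5)/2 = 14.6
Area = √(s(s−a)(s−b)(s−c)) = √(14.6·2.5·5·7.1) ≈ √1295.75 ≈ 35.9965
abc = 12.1·9.6·7.5 = 871.2
R = abc/(4·Area) ≈ 871.2/(4·35.9965) = 871.2/143.986 ≈ 6.05058

R = 6.051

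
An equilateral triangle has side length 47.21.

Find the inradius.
r = Area/s with s the semi-perimeter.
Area = (√3/4)·47.21² = (√3/4)·2228.7841 ≈ 0.433013·2228.7841 ≈ 965.092
s = 3·47.21/2 = 70.815
r ≈ 965.092/70.815 ≈ 13.6284
(Equivalently r = side/(2√3) = 47.21/3.4641 ≈ 13.6284.)

r = 13.63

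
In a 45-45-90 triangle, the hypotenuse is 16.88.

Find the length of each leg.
In a 45-45-90 triangle hypotenuse = leg·√2, so leg = hypotenuse/√2.
Leg = 16.88/√2 ≈ 16.88/1.41421 ≈ 11.936

Each leg = 11.94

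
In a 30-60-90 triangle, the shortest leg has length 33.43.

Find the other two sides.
In a 30-60-90 triangle the sides are in ratio 1 : √3 : 2 (short leg : long leg : hypotenuse).
Long leg = 33.43·√3 ≈ 33.43·1.73205 ≈ 57.9025
Hypotenuse = 2·33.43 = 66.86

Long leg = 33.43√3 = 57.9, Hypotenuse = 66.86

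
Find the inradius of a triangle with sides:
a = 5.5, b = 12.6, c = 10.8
r = Area/s where s is the semi-perimeter.
s = (5.5 + 12.6 + 10.8)/2 = 28.9/2 = 14.45
Area = √(s(s−a)(s−b)(s−c)) = √(14.45·8.95·1.85·3.65) ≈ √873.284 ≈ 29.5514
r ≈ 29.5514/14.45 ≈ 2.04508

r = 2.045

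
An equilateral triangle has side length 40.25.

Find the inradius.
r = Area/s with s the semi-perimeter.
Area = (√3/4)·40.25² = (√3/4)·1620.0625 ≈ 0.433013·1620.0625 ≈ 701.508
s = 3·40.25/2 = 60.375
r ≈ 701.508/60.375 ≈ 11.6192
(Equivalently r = side/(2√3) = 40.25/3.4641 ≈ 11.6192.)

r = 11.62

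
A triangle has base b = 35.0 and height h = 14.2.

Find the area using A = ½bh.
A = ½·b·h = ½·35.0·14.2 = ½·497 = 248.5

Area = 248.5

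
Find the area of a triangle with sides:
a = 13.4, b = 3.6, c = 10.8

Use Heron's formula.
s = (13.4 + 3.6 + 10.8)/2 = 27.8/2 = 13.9
s − a = 0.5, s − b = 10.3, s − c = 3.1
s(s−a)(s−b)(s−c) = 13.9·0.5·10.3·3.1 ≈ 221.913
Area = √221.913 ≈ 14.8968

Area = 14.9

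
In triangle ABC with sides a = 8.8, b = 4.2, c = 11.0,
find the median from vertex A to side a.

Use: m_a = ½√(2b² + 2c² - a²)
m_a = ½√(2·4.2² + 2·11.0² − 8.8²) = ½√(2·17.64 + 2·121 − 77.44) = ½√(35.28 + 242 − 77.44) = ½√199.84
√199.84 ≈ 14.1365, so m_a ≈ 7.06824

m_a = 7.068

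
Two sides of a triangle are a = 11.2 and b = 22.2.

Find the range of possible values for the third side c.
Triangle inequality: |a − b| < c < a + b
|a − b| = |11.2 − 22.2| = 11
a + b = 11.2 + 22.2 = 33.4

11 < c < 33.4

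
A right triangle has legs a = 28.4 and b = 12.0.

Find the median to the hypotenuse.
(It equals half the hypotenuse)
Hypotenuse c = √(a² + b²) = √(806.56 + 144) = √950.56 ≈ 30.8312
Median to hypotenuse = c/2 ≈ 30.8312/2 ≈ 15.4156

Median = 15.42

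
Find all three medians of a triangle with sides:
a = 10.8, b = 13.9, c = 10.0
Median formula: m_a = ½√(2b² + 2c² − a²) (and cyclically). a² = 116.64, b² = 193.21, c² = 100.
m_a = ½√(2·193.21 + 2·100 − 116.64) = ½√469.78 ≈ ½·21.6744 ≈ 10.8372
m_b = ½√(2·116.64 + 2·100 − 193.21) = ½√240.07 ≈ ½·15.4942 ≈ 7.7471
m_c = ½√(2·116.64 + 2·193.21 − 100) = ½√519.7 ≈ ½·22.7969 ≈ 11.3985

m_a = 10.84, m_b = 7.747, m_c = 11.4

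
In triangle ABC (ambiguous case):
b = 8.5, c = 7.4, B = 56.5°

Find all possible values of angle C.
b/sin(B) = c/sin(C)  ⇒  sin(C) = c·sin(B)/b = 7.4·sin(56.5°)/8.5
sin(56.5°) ≈ 0.833886
sin(C) ≈ 7.4·0.833886/8.5 ≈ 6.17076/8.5 ≈ 0.725971
Candidate 1: C₁ = arcsin(0.725971) ≈ 46.5497°  →  A = 180° − 56.5° − 46.5497° ≈ 76.9503° > 0, valid
Candidate 2: C₂ = 180° − C₁ ≈ 133.45°  →  A = 180° − 56.5° − 133.45° ≈ -9.9503° ≤ 0, not a valid triangle

C = 46.55° (one solution)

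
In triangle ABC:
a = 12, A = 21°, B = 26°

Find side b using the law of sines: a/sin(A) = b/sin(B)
a/sin(A) = b/sin(B)  ⇒  b = a·sin(B)/sin(A) = 12·sin(26°)/sin(21°)
sin(26°) ≈ 0.438371, sin(21°) ≈ 0.358368
b ≈ 12·0.438371/0.358368 ≈ 5.26045/0.358368 ≈ 14.6789

b = 14.68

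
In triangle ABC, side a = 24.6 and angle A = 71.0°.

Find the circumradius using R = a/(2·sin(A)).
R = a/(2·sin(A)) = 24.6/(2·sin(71.0°))
sin(71.0°) ≈ 0.945519
R ≈ 24.6/(2·0.945519) = 24.6/1.89104 ≈ 13.0087

R = 13.01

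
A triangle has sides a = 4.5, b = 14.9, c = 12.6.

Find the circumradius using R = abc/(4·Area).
First find the area with Heron's formula.
s = (4.5 + 14.9 + 12.6)/2 = 16
Area = √(s(s−a)(s−b)(s−c)) = √(16·11.5·1.1·3.4) ≈ √688.16 ≈ 26.2328
abc = 4.5·14.9·12.6 = 844.83
R = abc/(4·Area) ≈ 844.83/(4·26.2328) = 844.83/104.931 ≈ 8.05127

R = 8.051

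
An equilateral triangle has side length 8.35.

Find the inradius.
r = Area/s with s the semi-perimeter.
Area = (√3/4)·8.35² = (√3/4)·69.7225 ≈ 0.433013·69.7225 ≈ 30.1907
s = 3·8.35/2 = 12.525
r ≈ 30.1907/12.525 ≈ 2.41044
(Equivalently r = side/(2√3) = 8.35/3.4641 ≈ 2.41044.)

r = 2.41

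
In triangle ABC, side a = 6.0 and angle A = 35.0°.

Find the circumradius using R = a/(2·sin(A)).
R = a/(2·sin(A)) = 6.0/(2·sin(35.0°))
sin(35.0°) ≈ 0.573576
R ≈ 6.0/(2·0.573576) = 6.0/1.14715 ≈ 5.23034

R = 5.23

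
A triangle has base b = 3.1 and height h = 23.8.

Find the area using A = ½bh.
A = ½·b·h = ½·3.1·23.8 = ½·73.78 = 36.89

Area = 36.89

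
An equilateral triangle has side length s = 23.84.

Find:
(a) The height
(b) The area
(a) The height splits the triangle into two 30-60-90 halves: h = s·√3/2 = 23.84·1.73205/2 ≈ 41.2921/2 ≈ 20.646
(b) Area = (√3/4)·s² = (√3/4)·23.84² = (√3/4)·568.3456 ≈ 0.433013·568.3456 ≈ 246.101

Height = 20.65, Area = 246.1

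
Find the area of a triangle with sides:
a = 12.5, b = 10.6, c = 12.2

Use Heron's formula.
s = (12.5 + 10.6 + 12.2)/2 = 35.3/2 = 17.65
s − a = 5.15, s − b = 7.05, s − c = 5.45
s(s−a)(s−b)(s−c) = 17.65·5.15·7.05·5.45 ≈ 3492.51
Area = √3492.51 ≈ 59.0975

Area = 59.1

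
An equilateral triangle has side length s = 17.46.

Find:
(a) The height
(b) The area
(a) The height splits the triangle into two 30-60-90 halves: h = s·√3/2 = 17.46·1.73205/2 ≈ 30.2416/2 ≈ 15.1208
(b) Area = (√3/4)·s² = (√3/4)·17.46² = (√3/4)·304.8516 ≈ 0.433013·304.8516 ≈ 132.005

Height = 15.12, Area = 132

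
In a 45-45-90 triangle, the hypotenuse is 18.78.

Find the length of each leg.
In a 45-45-90 triangle hypotenuse = leg·√2, so leg = hypotenuse/√2.
Leg = 18.78/√2 ≈ 18.78/1.41421 ≈ 13.2795

Each leg = 13.28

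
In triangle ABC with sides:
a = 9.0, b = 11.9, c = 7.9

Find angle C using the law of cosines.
c² = a² + b² − 2ab·cos(C)  ⇒  cos(C) = (a² + b² − c²)/(2ab)
cos(C) = (9.0² + 11.9² − 7.9²)/(2·9.0·11.9) = (81 + 141.61 − 62.41)/214.2 = 160.2/214.2 ≈ 0.747899
C = arccos(0.747899) ≈ 41.5913°

C = 41.59°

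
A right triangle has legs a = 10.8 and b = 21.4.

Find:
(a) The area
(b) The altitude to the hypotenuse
(a) The legs are perpendicular, so Area = ½·a·b = ½·10.8·21.4 = ½·231.12 = 115.56
(b) Hypotenuse c = √(a² + b²) = √(116.64 + 457.96) = √574.6 ≈ 23.9708
    Area = ½·c·h_c  ⇒  h_c = 2·Area/c = 231.12/23.9708 ≈ 9.64172

Area = 115.56, h_c = 9.642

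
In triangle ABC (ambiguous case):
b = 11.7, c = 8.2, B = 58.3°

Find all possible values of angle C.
b/sin(B) = c/sin(C)  ⇒  sin(C) = c·sin(B)/b = 8.2·sin(58.3°)/11.7
sin(58.3°) ≈ 0.850811
sin(C) ≈ 8.2·0.850811/11.7 ≈ 6.97665/11.7 ≈ 0.596295
Candidate 1: C₁ = arcsin(0.596295) ≈ 36.605°  →  A = 180° − 58.3° − 36.605° ≈ 85.095° > 0, valid
Candidate 2: C₂ = 180° − C₁ ≈ 143.395°  →  A = 180° − 58.3° − 143.395° ≈ -21.695° ≤ 0, not a valid triangle

C = 36.61° (one solution)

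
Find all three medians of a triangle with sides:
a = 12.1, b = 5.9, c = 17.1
Median formula: m_a = ½√(2b² + 2c² − a²) (and cyclically). a² = 146.41, b² = 34.81, c² = 292.41.
m_a = ½√(2·34.81 + 2·292.41 − 146.41) = ½√508.03 ≈ ½·22.5395 ≈ 11.2698
m_b = ½√(2·146.41 + 2·292.41 − 34.81) = ½√842.83 ≈ ½·29.0315 ≈ 14.5158
m_c = ½√(2·146.41 + 2·34.81 − 292.41) = ½√70.03 ≈ ½·8.36839 ≈ 4.1842

m_a = 11.27, m_b = 14.52, m_c = 4.184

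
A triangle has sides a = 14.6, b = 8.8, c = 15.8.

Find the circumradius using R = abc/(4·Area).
First find the area with Heron's formula.
s = (14.6 + 8.8 + 15.8)/2 = 19.6
Area = √(s(s−a)(s−b)(s−c)) = √(19.6·5·10.8·3.8) ≈ √4021.92 ≈ 63.4186
abc = 14.6·8.8·15.8 = 2029.984
R = abc/(4·Area) ≈ 2029.984/(4·63.4186) = 2029.984/253.674 ≈ 8.00232

R = 8.002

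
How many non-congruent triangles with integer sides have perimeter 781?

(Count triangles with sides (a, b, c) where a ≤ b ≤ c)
Let a ≤ b ≤ c with a + b + c = 781. The only binding inequality is a + b > c, i.e. 781 − c > c, so c < 781/2; and c ≥ 781/3 since c is the largest side.
So 261 ≤ c ≤ 390. For each c, b runs from ⌈(781 − c)/2⌉ up to c (then a = 781 − b − c satisfies 1 ≤ a ≤ b automatically), giving c − ⌈(781 − c)/2⌉ + 1 choices.
Summing over c: 2 + 3 + 5 + 6 + … + 194 + 195  (130 terms, c = 261, …, 390) = 12805
Check (closed form: nearest integer to p²/48 for even p, (p+3)²/48 for odd p): (781+3)²/48 = 784²/48 = 614656/48 ≈ 12805.33 → 12805

12805 triangles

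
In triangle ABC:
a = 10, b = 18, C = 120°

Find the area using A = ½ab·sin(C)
A = ½·a·b·sin(C) = ½·10·18·sin(120°)
sin(120°) ≈ 0.866025
A ≈ ½·180·0.866025 = 90·0.866025 ≈ 77.9423

Area = 77.94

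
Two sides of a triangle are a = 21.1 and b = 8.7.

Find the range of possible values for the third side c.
Triangle inequality: |a − b| < c < a + b
|a − b| = |21.1 − 8.7| = 12.4
a + b = 21.1 + 8.7 = 29.8

12.4 < c < 29.8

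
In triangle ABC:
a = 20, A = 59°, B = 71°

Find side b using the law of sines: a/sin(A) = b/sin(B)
a/sin(A) = b/sin(B)  ⇒  b = a·sin(B)/sin(A) = 20·sin(71°)/sin(59°)
sin(71°) ≈ 0.945519, sin(59°) ≈ 0.857167
b ≈ 20·0.945519/0.857167 ≈ 18.9104/0.857167 ≈ 22.0615

b = 22.06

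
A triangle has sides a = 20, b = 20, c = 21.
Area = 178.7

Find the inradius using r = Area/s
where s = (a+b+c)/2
s = (20 + 20 + 21)/2 = 61/2 = 30.5
r = Area/s = 178.7/30.5 ≈ 5.85902

r = 5.859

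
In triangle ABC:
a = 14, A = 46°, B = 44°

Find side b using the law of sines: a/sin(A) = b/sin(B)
a/sin(A) = b/sin(B)  ⇒  b = a·sin(B)/sin(A) = 14·sin(44°)/sin(46°)
sin(44°) ≈ 0.694658, sin(46°) ≈ 0.71934
b ≈ 14·0.694658/0.71934 ≈ 9.72522/0.71934 ≈ 13.5196

b = 13.52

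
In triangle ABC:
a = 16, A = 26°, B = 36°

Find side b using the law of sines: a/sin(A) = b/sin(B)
a/sin(A) = b/sin(B)  ⇒  b = a·sin(B)/sin(A) = 16·sin(36°)/sin(26°)
sin(36°) ≈ 0.587785, sin(26°) ≈ 0.438371
b ≈ 16·0.587785/0.438371 ≈ 9.40456/0.438371 ≈ 21.4534

b = 21.45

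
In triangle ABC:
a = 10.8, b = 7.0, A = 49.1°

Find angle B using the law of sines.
a/sin(A) = b/sin(B)  ⇒  sin(B) = b·sin(A)/a = 7.0·sin(49.1°)/10.8
sin(49.1°) ≈ 0.755853
sin(B) ≈ 7.0·0.755853/10.8 ≈ 5.29097/10.8 ≈ 0.489905
B = arcsin(0.489905) ≈ 29.3343°
(Since b ≤ a we need B ≤ A, so the obtuse alternative 180° − 29.3343° ≈ 150.666° is rejected.)

B = 29.33°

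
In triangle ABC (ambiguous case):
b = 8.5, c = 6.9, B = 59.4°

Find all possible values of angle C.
b/sin(B) = c/sin(C)  ⇒  sin(C) = c·sin(B)/b = 6.9·sin(59.4°)/8.5
sin(59.4°) ≈ 0.860742
sin(C) ≈ 6.9·0.860742/8.5 ≈ 5.93912/8.5 ≈ 0.69872
Candidate 1: C₁ = arcsin(0.69872) ≈ 44.3244°  →  A = 180° − 59.4° − 44.3244° ≈ 76.2756° > 0, valid
Candidate 2: C₂ = 180° − C₁ ≈ 135.676°  →  A = 180° − 59.4° − 135.676° ≈ -15.0756° ≤ 0, not a valid triangle

C = 44.32° (one solution)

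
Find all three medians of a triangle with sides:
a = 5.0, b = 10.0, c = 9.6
Median formula: m_a = ½√(2b² + 2c² − a²) (and cyclically). a² = 25, b² = 100, c² = 92.16.
m_a = ½√(2·100 + 2·92.16 − 25) = ½√359.32 ≈ ½·18.9557 ≈ 9.47787
m_b = ½√(2·25 + 2·92.16 − 100) = ½√134.32 ≈ ½·11.5897 ≈ 5.79483
m_c = ½√(2·25 + 2·100 − 92.16) = ½√157.84 ≈ ½·12.5634 ≈ 6.28172

m_a = 9.478, m_b = 5.795, m_c = 6.282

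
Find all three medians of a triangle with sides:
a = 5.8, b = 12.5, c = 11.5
Median formula: m_a = ½√(2b² + 2c² − a²) (and cyclically). a² = 33.64, b² = 156.25, c² = 132.25.
m_a = ½√(2·156.25 + 2·132.25 − 33.64) = ½√543.36 ≈ ½·23.3101 ≈ 11.655
m_b = ½√(2·33.64 + 2·132.25 − 156.25) = ½√175.53 ≈ ½·13.2488 ≈ 6.62439
m_c = ½√(2·33.64 + 2·156.25 − 132.25) = ½√247.53 ≈ ½·15.7331 ≈ 7.86654

m_a = 11.66, m_b = 6.624, m_c = 7.867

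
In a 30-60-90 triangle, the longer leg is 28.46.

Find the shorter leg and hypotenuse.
In a 30-60-90 triangle the sides are in ratio 1 : √3 : 2, so short leg = long leg/√3 and hypotenuse = 2·(short leg).
Short leg = 28.46/√3 ≈ 28.46/1.73205 ≈ 16.4314
Hypotenuse = 2·16.4314 ≈ 32.8628

Short leg = 16.43, Hypotenuse = 32.86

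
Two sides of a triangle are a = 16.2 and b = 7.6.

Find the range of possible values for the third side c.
Triangle inequality: |a − b| < c < a + b
|a − b| = |16.2 − 7.6| = 8.6
a + b = 16.2 + 7.6 = 23.8

8.6 < c < 23.8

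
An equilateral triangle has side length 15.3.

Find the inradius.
r = Area/s with s the semi-perimeter.
Area = (√3/4)·15.3² = (√3/4)·234.09 ≈ 0.433013·234.09 ≈ 101.364
s = 3·15.3/2 = 22.95
r ≈ 101.364/22.95 ≈ 4.41673
(Equivalently r = side/(2√3) = 15.3/3.4641 ≈ 4.41673.)

r = 4.417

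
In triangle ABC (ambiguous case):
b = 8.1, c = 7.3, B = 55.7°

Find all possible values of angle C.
b/sin(B) = c/sin(C)  ⇒  sin(C) = c·sin(B)/b = 7.3·sin(55.7°)/8.1
sin(55.7°) ≈ 0.826098
sin(C) ≈ 7.3·0.826098/8.1 ≈ 6.03052/8.1 ≈ 0.744508
Candidate 1: C₁ = arcsin(0.744508) ≈ 48.1169°  →  A = 180° − 55.7° − 48.1169° ≈ 76.1831° > 0, valid
Candidate 2: C₂ = 180° − C₁ ≈ 131.883°  →  A = 180° − 55.7° − 131.883° ≈ -7.5831° ≤ 0, not a valid triangle

C = 48.12° (one solution)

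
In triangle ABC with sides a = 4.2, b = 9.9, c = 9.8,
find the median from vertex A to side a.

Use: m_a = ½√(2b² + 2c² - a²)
m_a = ½√(2·9.9² + 2·9.8² − 4.2²) = ½√(2·98.01 + 2·96.04 − 17.64) = ½√(196.02 + 192.08 − 17.64) = ½√370.46
√370.46 ≈ 19.2473, so m_a ≈ 9.62367

m_a = 9.624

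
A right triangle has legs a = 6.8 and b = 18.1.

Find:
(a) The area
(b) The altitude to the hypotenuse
(a) The legs are perpendicular, so Area = ½·a·b = ½·6.8·18.1 = ½·123.08 = 61.54
(b) Hypotenuse c = √(a² + b²) = √(46.24 + 327.61) = √373.85 ≈ 19.3352
    Area = ½·c·h_c  ⇒  h_c = 2·Area/c = 123.08/19.3352 ≈ 6.36559

Area = 61.54, h_c = 6.366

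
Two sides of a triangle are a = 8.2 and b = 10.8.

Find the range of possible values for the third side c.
Triangle inequality: |a − b| < c < a + b
|a − b| = |8.2 − 10.8| = 2.6
a + b = 8.2 + 10.8 = 19

2.6 < c < 19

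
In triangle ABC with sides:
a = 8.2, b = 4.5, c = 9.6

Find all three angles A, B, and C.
Law of cosines for each angle (a² = 67.24, b² = 20.25, c² = 92.16):
cos(A) = (b² + c² − a²)/(2bc) = (20.25 + 92.16 − 67.24)/(2·4.5·9.6) = 45.17/86.4 ≈ 0.522801  ⇒  A ≈ 58.4797°
cos(B) = (a² + c² − b²)/(2ac) = (67.24 + 92.16 − 20.25)/(2·8.2·9.6) = 139.15/157.44 ≈ 0.883829  ⇒  B ≈ 27.8923°
cos(C) = (a² + b² − c²)/(2ab) = (67.24 + 20.25 − 92.16)/(2·8.2·4.5) = -4.67/73.8 ≈ -0.0632791  ⇒  C ≈ 93.6281°
Check: A + B + C ≈ 180°

A = 58.48°, B = 27.89°, C = 93.63°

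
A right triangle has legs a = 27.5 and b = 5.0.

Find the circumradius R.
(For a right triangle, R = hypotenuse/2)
Hypotenuse c = √(a² + b²) = √(756.25 + 25) = √781.25 ≈ 27.9508
R = c/2 ≈ 27.9508/2 ≈ 13.9754

R = 13.98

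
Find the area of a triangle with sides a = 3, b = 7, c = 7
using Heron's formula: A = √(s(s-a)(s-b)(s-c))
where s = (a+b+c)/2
s = (3 + 7 + 7)/2 = 17/2 = 8.5
s − a = 5.5, s − b = 1.5, s − c = 1.5
s(s−a)(s−b)(s−c) = 8.5·5.5·1.5·1.5 = 105.1875
Area = √105.1875 ≈ 10.2561

s = 8.5, Area = 10.26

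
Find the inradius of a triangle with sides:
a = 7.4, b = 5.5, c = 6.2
r = Area/s where s is the semi-perimeter.
s = (7.4 + 5.5 + 6.2)/2 = 19.1/2 = 9.55
Area = √(s(s−a)(s−b)(s−c)) = √(9.55·2.15·4.05·3.35) ≈ √278.575 ≈ 16.6906
r ≈ 16.6906/9.55 ≈ 1.7477

r = 1.748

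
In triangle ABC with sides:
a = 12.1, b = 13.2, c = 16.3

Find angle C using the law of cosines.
c² = a² + b² − 2ab·cos(C)  ⇒  cos(C) = (a² + b² − c²)/(2ab)
cos(C) = (12.1² + 13.2² − 16.3²)/(2·12.1·13.2) = (146.41 + 174.24 − 265.69)/319.44 = 54.96/319.44 ≈ 0.172051
C = arccos(0.172051) ≈ 80.0929°

C = 80.09°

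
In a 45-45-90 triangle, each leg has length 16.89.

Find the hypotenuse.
In a 45-45-90 triangle the sides are in ratio 1 : 1 : √2, so hypotenuse = leg·√2.
Hypotenuse = 16.89·√2 ≈ 16.89·1.41421 ≈ 23.8861

Hypotenuse = 16.89√2 = 23.89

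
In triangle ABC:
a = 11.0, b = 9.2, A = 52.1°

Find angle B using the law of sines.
a/sin(A) = b/sin(B)  ⇒  sin(B) = b·sin(A)/a = 9.2·sin(52.1°)/11.0
sin(52.1°) ≈ 0.789084
sin(B) ≈ 9.2·0.789084/11.0 ≈ 7.25957/11.0 ≈ 0.659961
B = arcsin(0.659961) ≈ 41.2969°
(Since b ≤ a we need B ≤ A, so the obtuse alternative 180° − 41.2969° ≈ 138.703° is rejected.)

B = 41.3°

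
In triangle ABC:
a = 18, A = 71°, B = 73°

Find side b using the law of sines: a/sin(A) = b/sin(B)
a/sin(A) = b/sin(B)  ⇒  b = a·sin(B)/sin(A) = 18·sin(73°)/sin(71°)
sin(73°) ≈ 0.956305, sin(71°) ≈ 0.945519
b ≈ 18·0.956305/0.945519 ≈ 17.2135/0.945519 ≈ 18.2053

b = 18.21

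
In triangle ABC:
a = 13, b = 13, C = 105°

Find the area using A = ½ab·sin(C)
A = ½·a·b·sin(C) = ½·13·13·sin(105°)
sin(105°) ≈ 0.965926
A ≈ ½·169·0.965926 = 84.5·0.965926 ≈ 81.6207

Area = 81.62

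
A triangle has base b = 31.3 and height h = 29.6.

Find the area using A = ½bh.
A = ½·b·h = ½·31.3·29.6 = ½·926.48 = 463.24

Area = 463.24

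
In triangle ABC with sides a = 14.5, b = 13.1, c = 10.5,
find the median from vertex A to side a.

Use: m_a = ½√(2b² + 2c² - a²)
m_a = ½√(2·13.1² + 2·10.5² − 14.5²) = ½√(2·171.61 + 2·110.25 − 210.25) = ½√(343.22 + 220.5 − 210.25) = ½√353.47
√353.47 ≈ 18.8008, so m_a ≈ 9.4004

m_a = 9.4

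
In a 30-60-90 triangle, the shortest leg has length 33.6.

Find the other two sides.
In a 30-60-90 triangle the sides are in ratio 1 : √3 : 2 (short leg : long leg : hypotenuse).
Long leg = 33.6·√3 ≈ 33.6·1.73205 ≈ 58.1969
Hypotenuse = 2·33.6 = 67.2

Long leg = 33.6√3 = 58.2, Hypotenuse = 67.2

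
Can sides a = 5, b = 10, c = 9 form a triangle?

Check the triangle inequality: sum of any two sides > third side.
a + b vs c: 5 + 10 = 15 > 9  ✓
a + c vs b: 5 + 9 = 14 > 10  ✓
b + c vs a: 10 + 9 = 19 > 5  ✓

Yes, triangle inequality satisfied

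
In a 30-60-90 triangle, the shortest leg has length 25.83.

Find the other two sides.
In a 30-60-90 triangle the sides are in ratio 1 : √3 : 2 (short leg : long leg : hypotenuse).
Long leg = 25.83·√3 ≈ 25.83·1.73205 ≈ 44.7389
Hypotenuse = 2·25.83 = 51.66

Long leg = 25.83√3 = 44.74, Hypotenuse = 51.66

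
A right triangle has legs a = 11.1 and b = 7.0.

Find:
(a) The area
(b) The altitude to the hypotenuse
(a) The legs are perpendicular, so Area = ½·a·b = ½·11.1·7.0 = ½·77.7 = 38.85
(b) Hypotenuse c = √(a² + b²) = √(123.21 + 49) = √172.21 ≈ 13.1229
    Area = ½·c·h_c  ⇒  h_c = 2·Area/c = 77.7/13.1229 ≈ 5.92096

Area = 38.85, h_c = 5.921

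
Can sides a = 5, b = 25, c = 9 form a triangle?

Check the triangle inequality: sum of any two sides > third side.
a + b vs c: 5 + 25 = 30 > 9  ✓
a + c vs b: 5 + 9 = 14 ≤ 25  ✗
b + c vs a: 25 + 9 = 34 > 5  ✓

No: 5 + 9 = 14 is not > 25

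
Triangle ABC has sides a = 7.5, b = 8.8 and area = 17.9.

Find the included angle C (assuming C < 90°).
Area = ½·a·b·sin(C)  ⇒  sin(C) = 2·Area/(a·b) = 2·17.9/(7.5·8.8) = 35.8/66 ≈ 0.542424
C = arcsin(0.542424) ≈ 32.8488° (taking the acute solution since C < 90°)

C = 32.85°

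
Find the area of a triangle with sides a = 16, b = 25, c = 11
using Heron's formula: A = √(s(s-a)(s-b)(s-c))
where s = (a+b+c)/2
s = (16 + 25 + 11)/2 = 52/2 = 26
s − a = 10, s − b = 1, s − c = 15
s(s−a)(s−b)(s−c) = 26·10·1·15 = 3900
Area = √3900 ≈ 62.45

s = 26.0, Area = 62.45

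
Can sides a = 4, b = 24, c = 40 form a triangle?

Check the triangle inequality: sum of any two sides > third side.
a + b vs c: 4 + 24 = 28 ≤ 40  ✗
a + c vs b: 4 + 40 = 44 > 24  ✓
b + c vs a: 24 + 40 = 64 > 4  ✓

No: 4 + 24 = 28 is not > 40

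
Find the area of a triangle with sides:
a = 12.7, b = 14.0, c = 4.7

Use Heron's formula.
s = (12.7 + 14.0 + 4.7)/2 = 31.4/2 = 15.7
s − a = 3, s − b = 1.7, s − c = 11
s(s−a)(s−b)(s−c) = 15.7·3·1.7·11 ≈ 880.77
Area = √880.77 ≈ 29.6778

Area = 29.68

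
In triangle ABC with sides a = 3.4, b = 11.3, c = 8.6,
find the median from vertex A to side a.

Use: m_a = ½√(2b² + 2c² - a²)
m_a = ½√(2·11.3² + 2·8.6² − 3.4²) = ½√(2·127.69 + 2·73.96 − 11.56) = ½√(255.38 + 147.92 − 11.56) = ½√391.74
√391.74 ≈ 19.7924, so m_a ≈ 9.89621

m_a = 9.896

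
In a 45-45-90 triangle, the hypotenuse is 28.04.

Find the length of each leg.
In a 45-45-90 triangle hypotenuse = leg·√2, so leg = hypotenuse/√2.
Leg = 28.04/√2 ≈ 28.04/1.41421 ≈ 19.8273

Each leg = 19.83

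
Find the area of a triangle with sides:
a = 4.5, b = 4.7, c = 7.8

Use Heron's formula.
s = (4.5 + 4.7 + 7.8)/2 = 17/2 = 8.5
s − a = 4, s − b = 3.8, s − c = 0.7
s(s−a)(s−b)(s−c) = 8.5·4·3.8·0.7 ≈ 90.44
Area = √90.44 ≈ 9.50999

Area = 9.51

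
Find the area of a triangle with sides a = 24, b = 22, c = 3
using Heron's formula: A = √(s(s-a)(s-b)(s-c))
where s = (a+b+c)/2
s = (24 + 22 + 3)/2 = 49/2 = 24.5
s − a = 0.5, s − b = 2.5, s − c = 21.5
s(s−a)(s−b)(s−c) = 24.5·0.5·2.5·21.5 = 658.4375
Area = √658.4375 ≈ 25.66

s = 24.5, Area = 25.66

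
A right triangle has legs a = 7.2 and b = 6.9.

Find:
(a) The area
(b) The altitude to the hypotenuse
(a) The legs are perpendicular, so Area = ½·a·b = ½·7.2·6.9 = ½·49.68 = 24.84
(b) Hypotenuse c = √(a² + b²) = √(51.84 + 47.61) = √99.45 ≈ 9.97246
    Area = ½·c·h_c  ⇒  h_c = 2·Area/c = 49.68/9.97246 ≈ 4.98172

Area = 24.84, h_c = 4.982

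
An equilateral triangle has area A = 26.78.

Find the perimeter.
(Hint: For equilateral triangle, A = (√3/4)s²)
A = (√3/4)s²  ⇒  s² = 4A/√3 = 4·26.78/√3 = 107.12/1.73205 ≈ 61.8458
s ≈ √61.8458 ≈ 7.86421
Perimeter = 3s ≈ 3·7.86421 ≈ 23.5926

Perimeter = 23.59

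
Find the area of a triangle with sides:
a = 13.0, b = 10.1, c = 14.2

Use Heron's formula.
s = (13.0 + 10.1 + 14.2)/2 = 37.3/2 = 18.65
s − a = 5.65, s − b = 8.55, s − c = 4.45
s(s−a)(s−b)(s−c) = 18.65·5.65·8.55·4.45 ≈ 4009.16
Area = √4009.16 ≈ 63.3179

Area = 63.32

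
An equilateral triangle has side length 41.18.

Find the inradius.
r = Area/s with s the semi-perimeter.
Area = (√3/4)·41.18² = (√3/4)·1695.7924 ≈ 0.433013·1695.7924 ≈ 734.3
s = 3·41.18/2 = 61.77
r ≈ 734.3/61.77 ≈ 11.8876
(Equivalently r = side/(2√3) = 41.18/3.4641 ≈ 11.8876.)

r = 11.89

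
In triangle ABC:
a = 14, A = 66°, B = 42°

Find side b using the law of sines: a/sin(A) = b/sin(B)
a/sin(A) = b/sin(B)  ⇒  b = a·sin(B)/sin(A) = 14·sin(42°)/sin(66°)
sin(42°) ≈ 0.669131, sin(66°) ≈ 0.913545
b ≈ 14·0.669131/0.913545 ≈ 9.36783/0.913545 ≈ 10.2544

b = 10.25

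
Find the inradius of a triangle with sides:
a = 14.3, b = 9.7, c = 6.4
r = Area/s where s is the semi-perimeter.
s = (14.3 + 9.7 + 6.4)/2 = 30.4/2 = 15.2
Area = √(s(s−a)(s−b)(s−c)) = √(15.2·0.9·5.5·8.8) ≈ √662.112 ≈ 25.7315
r ≈ 25.7315/15.2 ≈ 1.69286

r = 1.693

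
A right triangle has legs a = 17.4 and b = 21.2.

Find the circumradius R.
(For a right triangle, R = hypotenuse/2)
Hypotenuse c = √(a² + b²) = √(302.76 + 449.44) = √752.2 ≈ 27.4263
R = c/2 ≈ 27.4263/2 ≈ 13.7131

R = 13.71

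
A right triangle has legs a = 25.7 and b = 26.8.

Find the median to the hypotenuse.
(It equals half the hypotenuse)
Hypotenuse c = √(a² + b²) = √(660.49 + 718.24) = √1378.73 ≈ 37.1313
Median to hypotenuse = c/2 ≈ 37.1313/2 ≈ 18.5656

Median = 18.57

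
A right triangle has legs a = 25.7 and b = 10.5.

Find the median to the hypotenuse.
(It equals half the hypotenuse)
Hypotenuse c = √(a² + b²) = √(660.49 + 110.25) = √770.74 ≈ 27.7622
Median to hypotenuse = c/2 ≈ 27.7622/2 ≈ 13.8811

Median = 13.88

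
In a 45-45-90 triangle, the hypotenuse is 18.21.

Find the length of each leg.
In a 45-45-90 triangle hypotenuse = leg·√2, so leg = hypotenuse/√2.
Leg = 18.21/√2 ≈ 18.21/1.41421 ≈ 12.8764

Each leg = 12.88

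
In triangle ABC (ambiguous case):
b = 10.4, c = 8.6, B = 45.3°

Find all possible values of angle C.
b/sin(B) = c/sin(C)  ⇒  sin(C) = c·sin(B)/b = 8.6·sin(45.3°)/10.4
sin(45.3°) ≈ 0.710799
sin(C) ≈ 8.6·0.710799/10.4 ≈ 6.11288/10.4 ≈ 0.587776
Candidate 1: C₁ = arcsin(0.587776) ≈ 35.9994°  →  A = 180° − 45.3° − 35.9994° ≈ 98.7006° > 0, valid
Candidate 2: C₂ = 180° − C₁ ≈ 144.001°  →  A = 180° − 45.3° − 144.001° ≈ -9.3006° ≤ 0, not a valid triangle

C = 36° (one solution)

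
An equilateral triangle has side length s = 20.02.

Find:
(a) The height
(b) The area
(a) The height splits the triangle into two 30-60-90 halves: h = s·√3/2 = 20.02·1.73205/2 ≈ 34.6757/2 ≈ 17.3378
(b) Area = (√3/4)·s² = (√3/4)·20.02² = (√3/4)·400.8004 ≈ 0.433013·400.8004 ≈ 173.552

Height = 17.34, Area = 173.6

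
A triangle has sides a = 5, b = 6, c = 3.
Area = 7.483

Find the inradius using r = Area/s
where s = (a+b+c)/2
s = (5 + 6 + 3)/2 = 14/2 = 7
r = Area/s = 7.483/7 ≈ 1.069

r = 1.069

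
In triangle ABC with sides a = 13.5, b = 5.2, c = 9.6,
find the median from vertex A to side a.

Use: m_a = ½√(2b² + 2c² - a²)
m_a = ½√(2·5.2² + 2·9.6² − 13.5²) = ½√(2·27.04 + 2·92.16 − 182.25) = ½√(54.08 + 184.32 − 182.25) = ½√56.15
√56.15 ≈ 7.49333, so m_a ≈ 3.74667

m_a = 3.747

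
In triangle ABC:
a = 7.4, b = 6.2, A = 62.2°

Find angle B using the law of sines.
a/sin(A) = b/sin(B)  ⇒  sin(B) = b·sin(A)/a = 6.2·sin(62.2°)/7.4
sin(62.2°) ≈ 0.884581
sin(B) ≈ 6.2·0.884581/7.4 ≈ 5.4844/7.4 ≈ 0.741135
B = arcsin(0.741135) ≈ 47.8282°
(Since b ≤ a we need B ≤ A, so the obtuse alternative 180° − 47.8282° ≈ 132.172° is rejected.)

B = 47.83°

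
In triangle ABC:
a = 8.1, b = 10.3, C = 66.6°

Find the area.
Two sides and the included angle (SAS): A = ½·a·b·sin(C) = ½·8.1·10.3·sin(66.6°)
sin(66.6°) ≈ 0.917755
A ≈ ½·83.43·0.917755 = 41.715·0.917755 ≈ 38.2841

Area = 38.28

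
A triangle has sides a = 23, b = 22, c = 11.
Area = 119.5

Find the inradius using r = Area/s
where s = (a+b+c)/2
s = (23 + 22 + 11)/2 = 56/2 = 28
r = Area/s = 119.5/28 ≈ 4.26786

r = 4.268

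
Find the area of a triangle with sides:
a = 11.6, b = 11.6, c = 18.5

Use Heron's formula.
s = (11.6 + 11.6 + 18.5)/2 = 41.7/2 = 20.85
s − a = 9.25, s − b = 9.25, s − c = 2.35
s(s−a)(s−b)(s−c) = 20.85·9.25·9.25·2.35 ≈ 4192.35
Area = √4192.35 ≈ 64.7483

Area = 64.75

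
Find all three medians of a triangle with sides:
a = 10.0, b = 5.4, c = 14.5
Median formula: m_a = ½√(2b² + 2c² − a²) (and cyclically). a² = 100, b² = 29.16, c² = 210.25.
m_a = ½√(2·29.16 + 2·210.25 − 100) = ½√378.82 ≈ ½·19.4633 ≈ 9.73165
m_b = ½√(2·100 + 2·210.25 − 29.16) = ½√591.34 ≈ ½·24.3175 ≈ 12.1587
m_c = ½√(2·100 + 2·29.16 − 210.25) = ½√48.07 ≈ ½·6.93325 ≈ 3.46663

m_a = 9.732, m_b = 12.16, m_c = 3.467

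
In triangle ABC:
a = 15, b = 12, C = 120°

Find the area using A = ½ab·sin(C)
A = ½·a·b·sin(C) = ½·15·12·sin(120°)
sin(120°) ≈ 0.866025
A ≈ ½·180·0.866025 = 90·0.866025 ≈ 77.9423

Area = 77.94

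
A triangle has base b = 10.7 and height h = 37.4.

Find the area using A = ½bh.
A = ½·b·h = ½·10.7·37.4 = ½·400.18 = 200.09

Area = 200.09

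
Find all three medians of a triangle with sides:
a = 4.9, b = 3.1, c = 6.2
Median formula: m_a = ½√(2b² + 2c² − a²) (and cyclically). a² = 24.01, b² = 9.61, c² = 38.44.
m_a = ½√(2·9.61 + 2·38.44 − 24.01) = ½√72.09 ≈ ½·8.49058 ≈ 4.24529
m_b = ½√(2·24.01 + 2·38.44 − 9.61) = ½√115.29 ≈ ½·10.7373 ≈ 5.36866
m_c = ½√(2·24.01 + 2·9.61 − 38.44) = ½√28.8 ≈ ½·5.36656 ≈ 2.68328

m_a = 4.245, m_b = 5.369, m_c = 2.683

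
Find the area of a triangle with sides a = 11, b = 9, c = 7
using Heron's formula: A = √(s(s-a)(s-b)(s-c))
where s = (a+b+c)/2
s = (11 + 9 + 7)/2 = 27/2 = 13.5
s − a = 2.5, s − b = 4.5, s − c = 6.5
s(s−a)(s−b)(s−c) = 13.5·2.5·4.5·6.5 = 987.1875
Area = √987.1875 ≈ 31.4195

s = 13.5, Area = 31.42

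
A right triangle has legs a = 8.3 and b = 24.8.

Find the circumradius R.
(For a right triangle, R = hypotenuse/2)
Hypotenuse c = √(a² + b²) = √(68.89 + 615.04) = √683.93 ≈ 26.1521
R = c/2 ≈ 26.1521/2 ≈ 13.076

R = 13.08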